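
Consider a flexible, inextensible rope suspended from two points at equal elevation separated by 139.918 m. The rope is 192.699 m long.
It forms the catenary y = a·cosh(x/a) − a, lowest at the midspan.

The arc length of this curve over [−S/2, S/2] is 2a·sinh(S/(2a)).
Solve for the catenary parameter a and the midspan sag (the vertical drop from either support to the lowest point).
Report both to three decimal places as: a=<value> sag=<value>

a=48.933 sag=59.130

seed: a₀ = √(S³/(24(L−S))) = √(139.918³/(24·52.781)) = 46.501392
iter 1: u=1.504450  f(a)=+6.305e+00  f'(a)=-2.827e+00  a ← 46.501392 − (+6.305e+00/-2.827e+00) = 48.731638
iter 2: u=1.435597  f(a)=+4.820e-01  f'(a)=-2.410e+00  a ← 48.731638 − (+4.820e-01/-2.410e+00) = 48.931633
iter 3: u=1.429730  f(a)=+3.332e-03  f'(a)=-2.377e+00  a ← 48.931633 − (+3.332e-03/-2.377e+00) = 48.933035
iter 4: u=1.429689  f(a)=+1.616e-07  f'(a)=-2.377e+00  a ← 48.933035 − (+1.616e-07/-2.377e+00) = 48.933035
iter 5: u=1.429689  f(a)=+2.842e-14  f'(a)=-2.377e+00  a ← 48.933035 − (+2.842e-14/-2.377e+00) = 48.933035
converged: |Δa| < 1e-12 after 5 iterations
sag = a·(cosh(S/(2a)) − 1) = 48.933035·(cosh(1.429689) − 1) = 59.130224
T_max/T_min = cosh(S/(2a)) = 2.208391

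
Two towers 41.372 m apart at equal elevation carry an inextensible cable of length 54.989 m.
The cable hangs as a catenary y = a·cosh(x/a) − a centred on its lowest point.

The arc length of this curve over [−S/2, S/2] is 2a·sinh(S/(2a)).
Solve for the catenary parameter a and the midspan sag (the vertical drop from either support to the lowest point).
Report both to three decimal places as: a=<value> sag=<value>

seed: a₀ = √(S³/(24(L−S))) = √(41.372³/(24·13.617)) = 14.720191
iter 1: u=1.405281  f(a)=+1.410e+00  f'(a)=-2.242e+00  a ← 14.720191 − (+1.410e+00/-2.242e+00) = 15.348829
iter 2: u=1.347725  f(a)=+9.532e-02  f'(a)=-1.948e+00  a ← 15.348829 − (+9.532e-02/-1.948e+00) = 15.397755
iter 3: u=1.343443  f(a)=+5.059e-04  f'(a)=-1.928e+00  a ← 15.397755 − (+5.059e-04/-1.928e+00) = 15.398018
iter 4: u=1.343420  f(a)=+1.441e-08  f'(a)=-1.928e+00  a ← 15.398018 − (+1.441e-08/-1.928e+00) = 15.398018
iter 5: u=1.343420  f(a)=-7.105e-15  f'(a)=-1.928e+00  a ← 15.398018 − (-7.105e-15/-1.928e+00) = 15.398018
converged: |Δa| < 1e-12 after 5 iterations
sag = a·(cosh(S/(2a)) − 1) = 15.398018·(cosh(1.343420) − 1) = 16.114622
T_max/T_min = cosh(S/(2a)) = 2.046539

a=15.398 sag=16.115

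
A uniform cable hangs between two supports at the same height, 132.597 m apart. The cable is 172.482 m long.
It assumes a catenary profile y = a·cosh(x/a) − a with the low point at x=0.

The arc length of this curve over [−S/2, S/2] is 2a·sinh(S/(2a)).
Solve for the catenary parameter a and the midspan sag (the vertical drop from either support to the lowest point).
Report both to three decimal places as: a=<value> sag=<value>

a=51.439 sag=48.978

seed: a₀ = √(S³/(24(L−S))) = √(132.597³/(24·39.885)) = 49.350338
iter 1: u=1.343425  f(a)=+3.758e+00  f'(a)=-1.928e+00  a ← 49.350338 − (+3.758e+00/-1.928e+00) = 51.299839
iter 2: u=1.292372  f(a)=+2.341e-01  f'(a)=-1.694e+00  a ← 51.299839 − (+2.341e-01/-1.694e+00) = 51.438044
iter 3: u=1.288900  f(a)=+1.043e-03  f'(a)=-1.679e+00  a ← 51.438044 − (+1.043e-03/-1.679e+00) = 51.438665
iter 4: u=1.288885  f(a)=+2.088e-08  f'(a)=-1.679e+00  a ← 51.438665 − (+2.088e-08/-1.679e+00) = 51.438665
iter 5: u=1.288885  f(a)=+2.842e-14  f'(a)=-1.679e+00  a ← 51.438665 − (+2.842e-14/-1.679e+00) = 51.438665
converged: |Δa| < 1e-12 after 5 iterations
sag = a·(cosh(S/(2a)) − 1) = 51.438665·(cosh(1.288885) − 1) = 48.977700
T_max/T_min = cosh(S/(2a)) = 1.952157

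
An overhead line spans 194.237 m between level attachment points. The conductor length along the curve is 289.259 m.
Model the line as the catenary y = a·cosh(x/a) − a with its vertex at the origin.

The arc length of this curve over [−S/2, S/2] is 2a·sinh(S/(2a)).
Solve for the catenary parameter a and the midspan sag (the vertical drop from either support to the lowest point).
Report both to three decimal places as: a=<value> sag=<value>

a=60.452 sag=96.303

seed: a₀ = √(S³/(24(L−S))) = √(194.237³/(24·95.022)) = 56.686578
iter 1: u=1.713254  f(a)=+1.496e+01  f'(a)=-4.446e+00  a ← 56.686578 − (+1.496e+01/-4.446e+00) = 60.051977
iter 2: u=1.617241  f(a)=+1.436e+00  f'(a)=-3.630e+00  a ← 60.051977 − (+1.436e+00/-3.630e+00) = 60.447557
iter 3: u=1.606657  f(a)=+1.633e-02  f'(a)=-3.548e+00  a ← 60.447557 − (+1.633e-02/-3.548e+00) = 60.452159
iter 4: u=1.606535  f(a)=+2.164e-06  f'(a)=-3.547e+00  a ← 60.452159 − (+2.164e-06/-3.547e+00) = 60.452160
iter 5: u=1.606535  f(a)=+5.684e-14  f'(a)=-3.547e+00  a ← 60.452160 − (+5.684e-14/-3.547e+00) = 60.452160
converged: |Δa| < 1e-12 after 5 iterations
sag = a·(cosh(S/(2a)) − 1) = 60.452160·(cosh(1.606535) − 1) = 96.302923
T_max/T_min = cosh(S/(2a)) = 2.593044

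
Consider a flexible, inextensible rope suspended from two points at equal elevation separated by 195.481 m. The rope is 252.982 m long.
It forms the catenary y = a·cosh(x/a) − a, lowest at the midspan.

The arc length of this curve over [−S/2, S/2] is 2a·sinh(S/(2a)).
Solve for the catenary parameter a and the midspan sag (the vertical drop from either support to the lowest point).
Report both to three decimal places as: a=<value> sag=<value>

a=76.621 sag=71.267

seed: a₀ = √(S³/(24(L−S))) = √(195.481³/(24·57.501)) = 73.572160
iter 1: u=1.328498  f(a)=+5.293e+00  f'(a)=-1.857e+00  a ← 73.572160 − (+5.293e+00/-1.857e+00) = 76.422371
iter 2: u=1.278951  f(a)=+3.231e-01  f'(a)=-1.637e+00  a ← 76.422371 − (+3.231e-01/-1.637e+00) = 76.619805
iter 3: u=1.275656  f(a)=+1.377e-03  f'(a)=-1.623e+00  a ← 76.619805 − (+1.377e-03/-1.623e+00) = 76.620654
iter 4: u=1.275642  f(a)=+2.526e-08  f'(a)=-1.623e+00  a ← 76.620654 − (+2.526e-08/-1.623e+00) = 76.620654
iter 5: u=1.275642  f(a)=+2.842e-14  f'(a)=-1.623e+00  a ← 76.620654 − (+2.842e-14/-1.623e+00) = 76.620654
converged: |Δa| < 1e-12 after 5 iterations
sag = a·(cosh(S/(2a)) − 1) = 76.620654·(cosh(1.275642) − 1) = 71.266795
T_max/T_min = cosh(S/(2a)) = 1.930125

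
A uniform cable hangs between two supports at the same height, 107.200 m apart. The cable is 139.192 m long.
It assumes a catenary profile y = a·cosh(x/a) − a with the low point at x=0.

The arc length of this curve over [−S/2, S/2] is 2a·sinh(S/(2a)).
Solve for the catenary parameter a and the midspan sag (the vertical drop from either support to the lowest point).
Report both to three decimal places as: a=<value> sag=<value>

a=41.738 sag=39.414

seed: a₀ = √(S³/(24(L−S))) = √(107.200³/(24·31.992)) = 40.055842
iter 1: u=1.338132  f(a)=+2.989e+00  f'(a)=-1.902e+00  a ← 40.055842 − (+2.989e+00/-1.902e+00) = 41.627324
iter 2: u=1.287616  f(a)=+1.849e-01  f'(a)=-1.674e+00  a ← 41.627324 − (+1.849e-01/-1.674e+00) = 41.737822
iter 3: u=1.284207  f(a)=+8.109e-04  f'(a)=-1.659e+00  a ← 41.737822 − (+8.109e-04/-1.659e+00) = 41.738311
iter 4: u=1.284192  f(a)=+1.574e-08  f'(a)=-1.659e+00  a ← 41.738311 − (+1.574e-08/-1.659e+00) = 41.738311
iter 5: u=1.284192  f(a)=-2.842e-14  f'(a)=-1.659e+00  a ← 41.738311 − (-2.842e-14/-1.659e+00) = 41.738311
converged: |Δa| < 1e-12 after 5 iterations
sag = a·(cosh(S/(2a)) − 1) = 41.738311·(cosh(1.284192) − 1) = 39.413952
T_max/T_min = cosh(S/(2a)) = 1.944311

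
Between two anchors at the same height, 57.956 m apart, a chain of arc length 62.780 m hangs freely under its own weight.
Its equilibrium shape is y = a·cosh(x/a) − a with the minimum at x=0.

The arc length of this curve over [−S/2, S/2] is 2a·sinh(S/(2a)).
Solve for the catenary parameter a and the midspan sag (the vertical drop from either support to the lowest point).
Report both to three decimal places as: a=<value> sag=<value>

a=41.508 sag=10.533

seed: a₀ = √(S³/(24(L−S))) = √(57.956³/(24·4.824)) = 41.005143
iter 1: u=0.706692  f(a)=+1.219e-01  f'(a)=-2.472e-01  a ← 41.005143 − (+1.219e-01/-2.472e-01) = 41.498171
iter 2: u=0.698296  f(a)=+2.233e-03  f'(a)=-2.383e-01  a ← 41.498171 − (+2.233e-03/-2.383e-01) = 41.507544
iter 3: u=0.698138  f(a)=+7.808e-07  f'(a)=-2.381e-01  a ← 41.507544 − (+7.808e-07/-2.381e-01) = 41.507548
iter 4: u=0.698138  f(a)=+9.237e-14  f'(a)=-2.381e-01  a ← 41.507548 − (+9.237e-14/-2.381e-01) = 41.507548
converged: |Δa| < 1e-12 after 4 iterations
sag = a·(cosh(S/(2a)) − 1) = 41.507548·(cosh(0.698138) − 1) = 10.532904
T_max/T_min = cosh(S/(2a)) = 1.253759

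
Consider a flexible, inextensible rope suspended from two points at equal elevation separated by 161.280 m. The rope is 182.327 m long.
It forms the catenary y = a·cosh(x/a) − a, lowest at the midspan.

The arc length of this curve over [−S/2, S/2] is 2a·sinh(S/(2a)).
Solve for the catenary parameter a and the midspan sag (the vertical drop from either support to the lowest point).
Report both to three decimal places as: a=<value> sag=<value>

seed: a₀ = √(S³/(24(L−S))) = √(161.280³/(24·21.047)) = 91.131821
iter 1: u=0.884872  f(a)=+8.395e-01  f'(a)=-4.991e-01  a ← 91.131821 − (+8.395e-01/-4.991e-01) = 92.813901
iter 2: u=0.868835  f(a)=+2.381e-02  f'(a)=-4.711e-01  a ← 92.813901 − (+2.381e-02/-4.711e-01) = 92.864431
iter 3: u=0.868363  f(a)=+2.038e-05  f'(a)=-4.703e-01  a ← 92.864431 − (+2.038e-05/-4.703e-01) = 92.864475
iter 4: u=0.868362  f(a)=+1.501e-11  f'(a)=-4.703e-01  a ← 92.864475 − (+1.501e-11/-4.703e-01) = 92.864475
converged: |Δa| < 1e-12 after 4 iterations
sag = a·(cosh(S/(2a)) − 1) = 92.864475·(cosh(0.868362) − 1) = 37.268513
T_max/T_min = cosh(S/(2a)) = 1.401322

a=92.864 sag=37.269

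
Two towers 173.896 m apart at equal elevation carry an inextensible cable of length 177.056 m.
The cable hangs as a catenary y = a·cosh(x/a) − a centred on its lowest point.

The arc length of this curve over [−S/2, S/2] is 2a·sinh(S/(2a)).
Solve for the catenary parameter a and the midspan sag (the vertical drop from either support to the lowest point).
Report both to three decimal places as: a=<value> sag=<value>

a=264.036 sag=14.446

seed: a₀ = √(S³/(24(L−S))) = √(173.896³/(24·3.160)) = 263.320837
iter 1: u=0.330198  f(a)=+1.727e-02  f'(a)=-2.426e-02  a ← 263.320837 − (+1.727e-02/-2.426e-02) = 264.032663
iter 2: u=0.329308  f(a)=+7.029e-05  f'(a)=-2.407e-02  a ← 264.032663 − (+7.029e-05/-2.407e-02) = 264.035583
iter 3: u=0.329304  f(a)=+1.175e-09  f'(a)=-2.407e-02  a ← 264.035583 − (+1.175e-09/-2.407e-02) = 264.035583
iter 4: u=0.329304  f(a)=+2.842e-14  f'(a)=-2.407e-02  a ← 264.035583 − (+2.842e-14/-2.407e-02) = 264.035583
converged: |Δa| < 1e-12 after 4 iterations
sag = a·(cosh(S/(2a)) − 1) = 264.035583·(cosh(0.329304) − 1) = 14.446007
T_max/T_min = cosh(S/(2a)) = 1.054712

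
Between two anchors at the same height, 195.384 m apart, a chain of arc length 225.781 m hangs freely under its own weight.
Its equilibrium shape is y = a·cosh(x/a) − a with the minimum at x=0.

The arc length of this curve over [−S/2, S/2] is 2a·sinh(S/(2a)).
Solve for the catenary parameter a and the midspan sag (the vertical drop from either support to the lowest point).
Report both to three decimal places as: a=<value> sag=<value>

seed: a₀ = √(S³/(24(L−S))) = √(195.384³/(24·30.397)) = 101.114284
iter 1: u=0.966154  f(a)=+1.451e+00  f'(a)=-6.593e-01  a ← 101.114284 − (+1.451e+00/-6.593e-01) = 103.314687
iter 2: u=0.945577  f(a)=+4.870e-02  f'(a)=-6.157e-01  a ← 103.314687 − (+4.870e-02/-6.157e-01) = 103.393796
iter 3: u=0.944854  f(a)=+5.913e-05  f'(a)=-6.142e-01  a ← 103.393796 − (+5.913e-05/-6.142e-01) = 103.393892
iter 4: u=0.944853  f(a)=+8.737e-11  f'(a)=-6.142e-01  a ← 103.393892 − (+8.737e-11/-6.142e-01) = 103.393892
iter 5: u=0.944853  f(a)=+0.000e+00  f'(a)=-6.142e-01  a ← 103.393892 − (+0.000e+00/-6.142e-01) = 103.393892
converged: |Δa| < 1e-12 after 5 iterations
sag = a·(cosh(S/(2a)) − 1) = 103.393892·(cosh(0.944853) − 1) = 49.689621
T_max/T_min = cosh(S/(2a)) = 1.480586

a=103.394 sag=49.690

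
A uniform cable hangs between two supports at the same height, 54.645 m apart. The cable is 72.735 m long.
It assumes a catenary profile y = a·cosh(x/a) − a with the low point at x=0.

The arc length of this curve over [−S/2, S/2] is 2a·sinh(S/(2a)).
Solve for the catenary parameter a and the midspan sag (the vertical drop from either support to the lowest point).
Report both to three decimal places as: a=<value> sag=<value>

a=20.284 sag=21.358

seed: a₀ = √(S³/(24(L−S))) = √(54.645³/(24·18.090)) = 19.386559
iter 1: u=1.409353  f(a)=+1.884e+00  f'(a)=-2.264e+00  a ← 19.386559 − (+1.884e+00/-2.264e+00) = 20.218609
iter 2: u=1.351354  f(a)=+1.281e-01  f'(a)=-1.966e+00  a ← 20.218609 − (+1.281e-01/-1.966e+00) = 20.283756
iter 3: u=1.347014  f(a)=+6.874e-04  f'(a)=-1.945e+00  a ← 20.283756 − (+6.874e-04/-1.945e+00) = 20.284110
iter 4: u=1.346990  f(a)=+2.003e-08  f'(a)=-1.945e+00  a ← 20.284110 − (+2.003e-08/-1.945e+00) = 20.284110
iter 5: u=1.346990  f(a)=+0.000e+00  f'(a)=-1.945e+00  a ← 20.284110 − (+0.000e+00/-1.945e+00) = 20.284110
converged: |Δa| < 1e-12 after 5 iterations
sag = a·(cosh(S/(2a)) − 1) = 20.284110·(cosh(1.346990) − 1) = 21.357698
T_max/T_min = cosh(S/(2a)) = 2.052928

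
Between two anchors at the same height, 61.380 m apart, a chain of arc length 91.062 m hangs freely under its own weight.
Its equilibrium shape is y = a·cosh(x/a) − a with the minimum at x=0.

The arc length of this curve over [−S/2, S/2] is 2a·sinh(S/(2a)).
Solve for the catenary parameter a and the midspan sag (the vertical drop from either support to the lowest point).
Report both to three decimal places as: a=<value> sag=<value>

a=19.202 sag=30.213

seed: a₀ = √(S³/(24(L−S))) = √(61.380³/(24·29.682)) = 18.017234
iter 1: u=1.703369  f(a)=+4.616e+00  f'(a)=-4.355e+00  a ← 18.017234 − (+4.616e+00/-4.355e+00) = 19.077034
iter 2: u=1.608741  f(a)=+4.386e-01  f'(a)=-3.564e+00  a ← 19.077034 − (+4.386e-01/-3.564e+00) = 19.200113
iter 3: u=1.598428  f(a)=+4.879e-03  f'(a)=-3.485e+00  a ← 19.200113 − (+4.879e-03/-3.485e+00) = 19.201513
iter 4: u=1.598312  f(a)=+6.185e-07  f'(a)=-3.484e+00  a ← 19.201513 − (+6.185e-07/-3.484e+00) = 19.201513
iter 5: u=1.598312  f(a)=-1.421e-14  f'(a)=-3.484e+00  a ← 19.201513 − (-1.421e-14/-3.484e+00) = 19.201513
converged: |Δa| < 1e-12 after 5 iterations
sag = a·(cosh(S/(2a)) − 1) = 19.201513·(cosh(1.598312) − 1) = 30.212757
T_max/T_min = cosh(S/(2a)) = 2.573457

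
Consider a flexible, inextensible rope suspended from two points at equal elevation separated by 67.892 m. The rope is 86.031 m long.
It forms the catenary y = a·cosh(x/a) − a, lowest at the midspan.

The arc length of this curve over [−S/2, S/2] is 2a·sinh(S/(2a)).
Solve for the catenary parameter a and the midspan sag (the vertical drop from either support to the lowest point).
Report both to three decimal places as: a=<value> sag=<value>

seed: a₀ = √(S³/(24(L−S))) = √(67.892³/(24·18.139)) = 26.811161
iter 1: u=1.266115  f(a)=+1.511e+00  f'(a)=-1.583e+00  a ← 26.811161 − (+1.511e+00/-1.583e+00) = 27.765566
iter 2: u=1.222593  f(a)=+8.441e-02  f'(a)=-1.410e+00  a ← 27.765566 − (+8.441e-02/-1.410e+00) = 27.825414
iter 3: u=1.219964  f(a)=+2.981e-04  f'(a)=-1.400e+00  a ← 27.825414 − (+2.981e-04/-1.400e+00) = 27.825627
iter 4: u=1.219955  f(a)=+3.746e-09  f'(a)=-1.400e+00  a ← 27.825627 − (+3.746e-09/-1.400e+00) = 27.825627
iter 5: u=1.219955  f(a)=+0.000e+00  f'(a)=-1.400e+00  a ← 27.825627 − (+0.000e+00/-1.400e+00) = 27.825627
converged: |Δa| < 1e-12 after 5 iterations
sag = a·(cosh(S/(2a)) − 1) = 27.825627·(cosh(1.219955) − 1) = 23.405211
T_max/T_min = cosh(S/(2a)) = 1.841139

a=27.826 sag=23.405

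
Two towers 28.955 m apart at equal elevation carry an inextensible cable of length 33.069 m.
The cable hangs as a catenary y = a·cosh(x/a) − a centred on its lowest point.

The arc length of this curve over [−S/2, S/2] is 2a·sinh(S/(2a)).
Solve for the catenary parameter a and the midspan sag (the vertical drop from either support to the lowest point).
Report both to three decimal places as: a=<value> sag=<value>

a=16.004 sag=7.007

seed: a₀ = √(S³/(24(L−S))) = √(28.955³/(24·4.114)) = 15.680055
iter 1: u=0.923307  f(a)=+1.790e-01  f'(a)=-5.709e-01  a ← 15.680055 − (+1.790e-01/-5.709e-01) = 15.993547
iter 2: u=0.905209  f(a)=+5.508e-03  f'(a)=-5.362e-01  a ← 15.993547 − (+5.508e-03/-5.362e-01) = 16.003819
iter 3: u=0.904628  f(a)=+5.584e-06  f'(a)=-5.351e-01  a ← 16.003819 − (+5.584e-06/-5.351e-01) = 16.003829
iter 4: u=0.904627  f(a)=+5.755e-12  f'(a)=-5.351e-01  a ← 16.003829 − (+5.755e-12/-5.351e-01) = 16.003829
converged: |Δa| < 1e-12 after 4 iterations
sag = a·(cosh(S/(2a)) − 1) = 16.003829·(cosh(0.904627) − 1) = 7.007304
T_max/T_min = cosh(S/(2a)) = 1.437852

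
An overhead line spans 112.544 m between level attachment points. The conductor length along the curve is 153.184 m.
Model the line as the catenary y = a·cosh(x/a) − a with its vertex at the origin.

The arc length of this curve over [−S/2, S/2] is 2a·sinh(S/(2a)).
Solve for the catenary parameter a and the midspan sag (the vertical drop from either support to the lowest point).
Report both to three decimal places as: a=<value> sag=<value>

a=40.149 sag=46.328

seed: a₀ = √(S³/(24(L−S))) = √(112.544³/(24·40.640)) = 38.229714
iter 1: u=1.471944  f(a)=+4.637e+00  f'(a)=-2.624e+00  a ← 38.229714 − (+4.637e+00/-2.624e+00) = 39.996833
iter 2: u=1.406911  f(a)=+3.409e-01  f'(a)=-2.251e+00  a ← 39.996833 − (+3.409e-01/-2.251e+00) = 40.148263
iter 3: u=1.401605  f(a)=+2.165e-03  f'(a)=-2.222e+00  a ← 40.148263 − (+2.165e-03/-2.222e+00) = 40.149237
iter 4: u=1.401571  f(a)=+8.861e-08  f'(a)=-2.222e+00  a ← 40.149237 − (+8.861e-08/-2.222e+00) = 40.149237
iter 5: u=1.401571  f(a)=+0.000e+00  f'(a)=-2.222e+00  a ← 40.149237 − (+0.000e+00/-2.222e+00) = 40.149237
converged: |Δa| < 1e-12 after 5 iterations
sag = a·(cosh(S/(2a)) − 1) = 40.149237·(cosh(1.401571) − 1) = 46.327903
T_max/T_min = cosh(S/(2a)) = 2.153892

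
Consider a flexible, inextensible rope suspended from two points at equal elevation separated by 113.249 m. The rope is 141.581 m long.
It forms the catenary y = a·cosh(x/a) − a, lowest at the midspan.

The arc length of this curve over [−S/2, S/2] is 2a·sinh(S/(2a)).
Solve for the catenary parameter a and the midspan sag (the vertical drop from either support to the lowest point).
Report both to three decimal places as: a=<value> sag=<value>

seed: a₀ = √(S³/(24(L−S))) = √(113.249³/(24·28.332)) = 46.217593
iter 1: u=1.225172  f(a)=+2.204e+00  f'(a)=-1.420e+00  a ← 46.217593 − (+2.204e+00/-1.420e+00) = 47.769472
iter 2: u=1.185370  f(a)=+1.159e-01  f'(a)=-1.274e+00  a ← 47.769472 − (+1.159e-01/-1.274e+00) = 47.860394
iter 3: u=1.183118  f(a)=+3.596e-04  f'(a)=-1.267e+00  a ← 47.860394 − (+3.596e-04/-1.267e+00) = 47.860678
iter 4: u=1.183111  f(a)=+3.488e-09  f'(a)=-1.267e+00  a ← 47.860678 − (+3.488e-09/-1.267e+00) = 47.860678
iter 5: u=1.183111  f(a)=+0.000e+00  f'(a)=-1.267e+00  a ← 47.860678 − (+0.000e+00/-1.267e+00) = 47.860678
converged: |Δa| < 1e-12 after 5 iterations
sag = a·(cosh(S/(2a)) − 1) = 47.860678·(cosh(1.183111) − 1) = 37.590708
T_max/T_min = cosh(S/(2a)) = 1.785419

a=47.861 sag=37.591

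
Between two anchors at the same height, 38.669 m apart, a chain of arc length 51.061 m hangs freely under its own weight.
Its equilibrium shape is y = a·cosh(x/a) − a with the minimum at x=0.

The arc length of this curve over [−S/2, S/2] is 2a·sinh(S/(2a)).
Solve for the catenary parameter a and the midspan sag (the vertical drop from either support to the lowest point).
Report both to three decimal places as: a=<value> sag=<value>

seed: a₀ = √(S³/(24(L−S))) = √(38.669³/(24·12.392)) = 13.943381
iter 1: u=1.386644  f(a)=+1.247e+00  f'(a)=-2.144e+00  a ← 13.943381 − (+1.247e+00/-2.144e+00) = 14.525298
iter 2: u=1.331091  f(a)=+8.234e-02  f'(a)=-1.869e+00  a ← 14.525298 − (+8.234e-02/-1.869e+00) = 14.569350
iter 3: u=1.327067  f(a)=+4.148e-04  f'(a)=-1.850e+00  a ← 14.569350 − (+4.148e-04/-1.850e+00) = 14.569575
iter 4: u=1.327046  f(a)=+1.065e-08  f'(a)=-1.850e+00  a ← 14.569575 − (+1.065e-08/-1.850e+00) = 14.569575
iter 5: u=1.327046  f(a)=-7.105e-15  f'(a)=-1.850e+00  a ← 14.569575 − (-7.105e-15/-1.850e+00) = 14.569575
converged: |Δa| < 1e-12 after 5 iterations
sag = a·(cosh(S/(2a)) − 1) = 14.569575·(cosh(1.327046) − 1) = 14.825645
T_max/T_min = cosh(S/(2a)) = 2.017576

a=14.570 sag=14.826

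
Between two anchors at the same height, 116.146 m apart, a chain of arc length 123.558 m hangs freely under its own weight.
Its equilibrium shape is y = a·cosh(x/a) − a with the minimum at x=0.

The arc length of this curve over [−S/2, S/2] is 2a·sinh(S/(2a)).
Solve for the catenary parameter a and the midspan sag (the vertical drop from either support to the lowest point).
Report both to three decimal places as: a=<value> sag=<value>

seed: a₀ = √(S³/(24(L−S))) = √(116.146³/(24·7.412)) = 93.849737
iter 1: u=0.618787  f(a)=+1.432e-01  f'(a)=-1.641e-01  a ← 93.849737 − (+1.432e-01/-1.641e-01) = 94.722465
iter 2: u=0.613086  f(a)=+2.022e-03  f'(a)=-1.595e-01  a ← 94.722465 − (+2.022e-03/-1.595e-01) = 94.735144
iter 3: u=0.613004  f(a)=+4.160e-07  f'(a)=-1.594e-01  a ← 94.735144 − (+4.160e-07/-1.594e-01) = 94.735146
iter 4: u=0.613004  f(a)=+1.421e-14  f'(a)=-1.594e-01  a ← 94.735146 − (+1.421e-14/-1.594e-01) = 94.735146
converged: |Δa| < 1e-12 after 4 iterations
sag = a·(cosh(S/(2a)) − 1) = 94.735146·(cosh(0.613004) − 1) = 18.363893
T_max/T_min = cosh(S/(2a)) = 1.193845

a=94.735 sag=18.364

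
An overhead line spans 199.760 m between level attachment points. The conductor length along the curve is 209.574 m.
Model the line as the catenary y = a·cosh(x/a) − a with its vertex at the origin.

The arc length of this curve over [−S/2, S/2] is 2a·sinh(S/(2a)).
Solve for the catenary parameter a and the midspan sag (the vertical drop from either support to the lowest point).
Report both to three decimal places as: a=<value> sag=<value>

a=185.305 sag=27.576

seed: a₀ = √(S³/(24(L−S))) = √(199.760³/(24·9.814)) = 183.964552
iter 1: u=0.542931  f(a)=+1.457e-01  f'(a)=-1.099e-01  a ← 183.964552 − (+1.457e-01/-1.099e-01) = 185.290310
iter 2: u=0.539046  f(a)=+1.590e-03  f'(a)=-1.075e-01  a ← 185.290310 − (+1.590e-03/-1.075e-01) = 185.305099
iter 3: u=0.539003  f(a)=+1.940e-07  f'(a)=-1.075e-01  a ← 185.305099 − (+1.940e-07/-1.075e-01) = 185.305101
iter 4: u=0.539003  f(a)=-2.842e-14  f'(a)=-1.075e-01  a ← 185.305101 − (-2.842e-14/-1.075e-01) = 185.305101
converged: |Δa| < 1e-12 after 4 iterations
sag = a·(cosh(S/(2a)) − 1) = 185.305101·(cosh(0.539003) − 1) = 27.575842
T_max/T_min = cosh(S/(2a)) = 1.148813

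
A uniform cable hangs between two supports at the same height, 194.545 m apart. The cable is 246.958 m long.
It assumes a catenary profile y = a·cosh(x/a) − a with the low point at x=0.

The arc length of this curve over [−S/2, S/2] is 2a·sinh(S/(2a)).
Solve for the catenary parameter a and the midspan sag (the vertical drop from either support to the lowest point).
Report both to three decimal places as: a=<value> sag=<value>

a=79.425 sag=67.392

seed: a₀ = √(S³/(24(L−S))) = √(194.545³/(24·52.413)) = 76.507671
iter 1: u=1.271408  f(a)=+4.403e+00  f'(a)=-1.605e+00  a ← 76.507671 − (+4.403e+00/-1.605e+00) = 79.251316
iter 2: u=1.227393  f(a)=+2.479e-01  f'(a)=-1.429e+00  a ← 79.251316 − (+2.479e-01/-1.429e+00) = 79.424853
iter 3: u=1.224711  f(a)=+8.899e-04  f'(a)=-1.418e+00  a ← 79.424853 − (+8.899e-04/-1.418e+00) = 79.425481
iter 4: u=1.224701  f(a)=+1.156e-08  f'(a)=-1.418e+00  a ← 79.425481 − (+1.156e-08/-1.418e+00) = 79.425481
iter 5: u=1.224701  f(a)=+2.842e-14  f'(a)=-1.418e+00  a ← 79.425481 − (+2.842e-14/-1.418e+00) = 79.425481
converged: |Δa| < 1e-12 after 5 iterations
sag = a·(cosh(S/(2a)) − 1) = 79.425481·(cosh(1.224701) − 1) = 67.392333
T_max/T_min = cosh(S/(2a)) = 1.848498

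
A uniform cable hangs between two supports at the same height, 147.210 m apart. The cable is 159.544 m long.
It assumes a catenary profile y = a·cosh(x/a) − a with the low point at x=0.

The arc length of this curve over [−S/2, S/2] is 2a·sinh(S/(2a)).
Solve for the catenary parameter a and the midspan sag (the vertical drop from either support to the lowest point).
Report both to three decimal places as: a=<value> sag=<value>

seed: a₀ = √(S³/(24(L−S))) = √(147.210³/(24·12.334)) = 103.812196
iter 1: u=0.709021  f(a)=+3.138e-01  f'(a)=-2.498e-01  a ← 103.812196 − (+3.138e-01/-2.498e-01) = 105.068317
iter 2: u=0.700544  f(a)=+5.786e-03  f'(a)=-2.406e-01  a ← 105.068317 − (+5.786e-03/-2.406e-01) = 105.092359
iter 3: u=0.700384  f(a)=+2.049e-06  f'(a)=-2.405e-01  a ← 105.092359 − (+2.049e-06/-2.405e-01) = 105.092368
iter 4: u=0.700384  f(a)=+2.558e-13  f'(a)=-2.405e-01  a ← 105.092368 − (+2.558e-13/-2.405e-01) = 105.092368
converged: |Δa| < 1e-12 after 4 iterations
sag = a·(cosh(S/(2a)) − 1) = 105.092368·(cosh(0.700384) − 1) = 26.846928
T_max/T_min = cosh(S/(2a)) = 1.255460

a=105.092 sag=26.847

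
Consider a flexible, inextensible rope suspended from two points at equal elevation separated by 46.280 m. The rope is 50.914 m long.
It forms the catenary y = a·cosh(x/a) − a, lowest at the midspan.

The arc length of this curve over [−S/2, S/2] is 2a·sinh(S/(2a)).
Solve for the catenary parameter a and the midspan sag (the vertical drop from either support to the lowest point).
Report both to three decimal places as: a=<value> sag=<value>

seed: a₀ = √(S³/(24(L−S))) = √(46.280³/(24·4.634)) = 29.854265
iter 1: u=0.775099  f(a)=+1.412e-01  f'(a)=-3.295e-01  a ← 29.854265 − (+1.412e-01/-3.295e-01) = 30.282822
iter 2: u=0.764130  f(a)=+3.098e-03  f'(a)=-3.152e-01  a ← 30.282822 − (+3.098e-03/-3.152e-01) = 30.292652
iter 3: u=0.763882  f(a)=+1.565e-06  f'(a)=-3.149e-01  a ← 30.292652 − (+1.565e-06/-3.149e-01) = 30.292657
iter 4: u=0.763881  f(a)=+4.050e-13  f'(a)=-3.149e-01  a ← 30.292657 − (+4.050e-13/-3.149e-01) = 30.292657
converged: |Δa| < 1e-12 after 4 iterations
sag = a·(cosh(S/(2a)) − 1) = 30.292657·(cosh(0.763881) − 1) = 9.276320
T_max/T_min = cosh(S/(2a)) = 1.306223

a=30.293 sag=9.276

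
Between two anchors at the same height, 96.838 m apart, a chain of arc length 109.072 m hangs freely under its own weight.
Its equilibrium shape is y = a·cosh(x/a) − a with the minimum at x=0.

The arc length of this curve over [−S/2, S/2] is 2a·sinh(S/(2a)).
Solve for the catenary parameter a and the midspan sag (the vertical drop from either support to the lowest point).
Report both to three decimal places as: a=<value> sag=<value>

a=56.638 sag=21.988

seed: a₀ = √(S³/(24(L−S))) = √(96.838³/(24·12.234)) = 55.613325
iter 1: u=0.870637  f(a)=+4.721e-01  f'(a)=-4.742e-01  a ← 55.613325 − (+4.721e-01/-4.742e-01) = 56.608894
iter 2: u=0.855325  f(a)=+1.298e-02  f'(a)=-4.485e-01  a ← 56.608894 − (+1.298e-02/-4.485e-01) = 56.637827
iter 3: u=0.854888  f(a)=+1.042e-05  f'(a)=-4.478e-01  a ← 56.637827 − (+1.042e-05/-4.478e-01) = 56.637850
iter 4: u=0.854888  f(a)=+6.708e-12  f'(a)=-4.478e-01  a ← 56.637850 − (+6.708e-12/-4.478e-01) = 56.637850
converged: |Δa| < 1e-12 after 4 iterations
sag = a·(cosh(S/(2a)) − 1) = 56.637850·(cosh(0.854888) − 1) = 21.987981
T_max/T_min = cosh(S/(2a)) = 1.388221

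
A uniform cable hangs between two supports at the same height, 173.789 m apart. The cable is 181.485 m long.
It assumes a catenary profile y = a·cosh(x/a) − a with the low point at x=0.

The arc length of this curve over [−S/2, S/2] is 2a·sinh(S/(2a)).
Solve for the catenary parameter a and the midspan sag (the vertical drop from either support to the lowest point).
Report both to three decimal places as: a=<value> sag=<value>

a=169.684 sag=22.740

seed: a₀ = √(S³/(24(L−S))) = √(173.789³/(24·7.696)) = 168.575818
iter 1: u=0.515462  f(a)=+1.029e-01  f'(a)=-9.376e-02  a ← 168.575818 − (+1.029e-01/-9.376e-02) = 169.673262
iter 2: u=0.512128  f(a)=+1.013e-03  f'(a)=-9.192e-02  a ← 169.673262 − (+1.013e-03/-9.192e-02) = 169.684288
iter 3: u=0.512095  f(a)=+1.005e-07  f'(a)=-9.190e-02  a ← 169.684288 − (+1.005e-07/-9.190e-02) = 169.684289
iter 4: u=0.512095  f(a)=+0.000e+00  f'(a)=-9.190e-02  a ← 169.684289 − (+0.000e+00/-9.190e-02) = 169.684289
converged: |Δa| < 1e-12 after 4 iterations
sag = a·(cosh(S/(2a)) − 1) = 169.684289·(cosh(0.512095) − 1) = 22.739616
T_max/T_min = cosh(S/(2a)) = 1.134011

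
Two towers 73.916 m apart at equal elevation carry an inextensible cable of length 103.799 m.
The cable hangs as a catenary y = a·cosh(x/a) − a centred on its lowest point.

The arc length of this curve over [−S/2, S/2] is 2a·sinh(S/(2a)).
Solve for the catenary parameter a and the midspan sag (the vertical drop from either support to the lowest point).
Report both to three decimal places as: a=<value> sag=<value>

a=25.053 sag=32.577

seed: a₀ = √(S³/(24(L−S))) = √(73.916³/(24·29.883)) = 23.729575
iter 1: u=1.557466  f(a)=+3.841e+00  f'(a)=-3.185e+00  a ← 23.729575 − (+3.841e+00/-3.185e+00) = 24.935528
iter 2: u=1.482142  f(a)=+3.122e-01  f'(a)=-2.686e+00  a ← 24.935528 − (+3.122e-01/-2.686e+00) = 25.051750
iter 3: u=1.475266  f(a)=+2.466e-03  f'(a)=-2.644e+00  a ← 25.051750 − (+2.466e-03/-2.644e+00) = 25.052683
iter 4: u=1.475211  f(a)=+1.566e-07  f'(a)=-2.644e+00  a ← 25.052683 − (+1.566e-07/-2.644e+00) = 25.052683
iter 5: u=1.475211  f(a)=+0.000e+00  f'(a)=-2.644e+00  a ← 25.052683 − (+0.000e+00/-2.644e+00) = 25.052683
converged: |Δa| < 1e-12 after 5 iterations
sag = a·(cosh(S/(2a)) − 1) = 25.052683·(cosh(1.475211) − 1) = 32.577127
T_max/T_min = cosh(S/(2a)) = 2.300345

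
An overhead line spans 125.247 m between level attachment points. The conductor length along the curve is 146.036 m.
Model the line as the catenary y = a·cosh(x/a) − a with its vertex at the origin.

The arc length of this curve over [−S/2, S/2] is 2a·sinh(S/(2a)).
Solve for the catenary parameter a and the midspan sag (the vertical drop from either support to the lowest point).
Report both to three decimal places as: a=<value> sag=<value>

a=64.258 sag=33.008

seed: a₀ = √(S³/(24(L−S))) = √(125.247³/(24·20.789)) = 62.752145
iter 1: u=0.997950  f(a)=+1.060e+00  f'(a)=-7.310e-01  a ← 62.752145 − (+1.060e+00/-7.310e-01) = 64.202421
iter 2: u=0.975407  f(a)=+3.786e-02  f'(a)=-6.796e-01  a ← 64.202421 − (+3.786e-02/-6.796e-01) = 64.258137
iter 3: u=0.974561  f(a)=+5.227e-05  f'(a)=-6.777e-01  a ← 64.258137 − (+5.227e-05/-6.777e-01) = 64.258214
iter 4: u=0.974560  f(a)=+9.990e-11  f'(a)=-6.777e-01  a ← 64.258214 − (+9.990e-11/-6.777e-01) = 64.258214
iter 5: u=0.974560  f(a)=+0.000e+00  f'(a)=-6.777e-01  a ← 64.258214 − (+0.000e+00/-6.777e-01) = 64.258214
converged: |Δa| < 1e-12 after 5 iterations
sag = a·(cosh(S/(2a)) − 1) = 64.258214·(cosh(0.974560) − 1) = 33.008154
T_max/T_min = cosh(S/(2a)) = 1.513680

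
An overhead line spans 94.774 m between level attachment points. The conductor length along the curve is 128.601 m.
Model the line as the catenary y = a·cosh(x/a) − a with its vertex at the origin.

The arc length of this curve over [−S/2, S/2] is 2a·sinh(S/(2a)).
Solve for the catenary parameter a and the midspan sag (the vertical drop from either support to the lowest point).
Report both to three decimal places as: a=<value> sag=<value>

seed: a₀ = √(S³/(24(L−S))) = √(94.774³/(24·33.827)) = 32.381462
iter 1: u=1.463399  f(a)=+3.812e+00  f'(a)=-2.572e+00  a ← 32.381462 − (+3.812e+00/-2.572e+00) = 33.863539
iter 2: u=1.399352  f(a)=+2.774e-01  f'(a)=-2.210e+00  a ← 33.863539 − (+2.774e-01/-2.210e+00) = 33.989015
iter 3: u=1.394186  f(a)=+1.723e-03  f'(a)=-2.183e+00  a ← 33.989015 − (+1.723e-03/-2.183e+00) = 33.989804
iter 4: u=1.394153  f(a)=+6.737e-08  f'(a)=-2.183e+00  a ← 33.989804 − (+6.737e-08/-2.183e+00) = 33.989804
iter 5: u=1.394153  f(a)=+2.842e-14  f'(a)=-2.183e+00  a ← 33.989804 − (+2.842e-14/-2.183e+00) = 33.989804
converged: |Δa| < 1e-12 after 5 iterations
sag = a·(cosh(S/(2a)) − 1) = 33.989804·(cosh(1.394153) − 1) = 38.741627
T_max/T_min = cosh(S/(2a)) = 2.139801

a=33.990 sag=38.742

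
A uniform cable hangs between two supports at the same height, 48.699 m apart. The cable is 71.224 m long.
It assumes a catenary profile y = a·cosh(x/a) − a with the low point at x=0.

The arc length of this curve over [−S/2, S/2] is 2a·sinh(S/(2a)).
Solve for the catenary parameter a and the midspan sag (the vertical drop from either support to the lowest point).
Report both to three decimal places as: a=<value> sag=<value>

a=15.539 sag=23.316

seed: a₀ = √(S³/(24(L−S))) = √(48.699³/(24·22.525)) = 14.616455
iter 1: u=1.665896  f(a)=+3.340e+00  f'(a)=-4.027e+00  a ← 14.616455 − (+3.340e+00/-4.027e+00) = 15.445970
iter 2: u=1.576431  f(a)=+3.055e-01  f'(a)=-3.321e+00  a ← 15.445970 − (+3.055e-01/-3.321e+00) = 15.537941
iter 3: u=1.567099  f(a)=+3.122e-03  f'(a)=-3.254e+00  a ← 15.537941 − (+3.122e-03/-3.254e+00) = 15.538901
iter 4: u=1.567003  f(a)=+3.335e-07  f'(a)=-3.253e+00  a ← 15.538901 − (+3.335e-07/-3.253e+00) = 15.538901
iter 5: u=1.567003  f(a)=+1.421e-14  f'(a)=-3.253e+00  a ← 15.538901 − (+1.421e-14/-3.253e+00) = 15.538901
converged: |Δa| < 1e-12 after 5 iterations
sag = a·(cosh(S/(2a)) − 1) = 15.538901·(cosh(1.567003) − 1) = 23.315597
T_max/T_min = cosh(S/(2a)) = 2.500466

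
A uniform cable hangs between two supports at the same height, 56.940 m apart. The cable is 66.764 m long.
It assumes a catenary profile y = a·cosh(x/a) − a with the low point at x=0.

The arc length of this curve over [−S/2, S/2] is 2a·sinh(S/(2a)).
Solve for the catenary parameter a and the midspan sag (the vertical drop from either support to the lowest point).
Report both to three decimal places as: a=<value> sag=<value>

seed: a₀ = √(S³/(24(L−S))) = √(56.940³/(24·9.824)) = 27.981848
iter 1: u=1.017445  f(a)=+5.212e-01  f'(a)=-7.776e-01  a ← 27.981848 − (+5.212e-01/-7.776e-01) = 28.652121
iter 2: u=0.993644  f(a)=+1.932e-02  f'(a)=-7.209e-01  a ← 28.652121 − (+1.932e-02/-7.209e-01) = 28.678913
iter 3: u=0.992715  f(a)=+2.879e-05  f'(a)=-7.188e-01  a ← 28.678913 − (+2.879e-05/-7.188e-01) = 28.678954
iter 4: u=0.992714  f(a)=+6.416e-11  f'(a)=-7.188e-01  a ← 28.678954 − (+6.416e-11/-7.188e-01) = 28.678954
iter 5: u=0.992714  f(a)=-1.421e-14  f'(a)=-7.188e-01  a ← 28.678954 − (-1.421e-14/-7.188e-01) = 28.678954
converged: |Δa| < 1e-12 after 5 iterations
sag = a·(cosh(S/(2a)) − 1) = 28.678954·(cosh(0.992714) − 1) = 15.330594
T_max/T_min = cosh(S/(2a)) = 1.534559

a=28.679 sag=15.331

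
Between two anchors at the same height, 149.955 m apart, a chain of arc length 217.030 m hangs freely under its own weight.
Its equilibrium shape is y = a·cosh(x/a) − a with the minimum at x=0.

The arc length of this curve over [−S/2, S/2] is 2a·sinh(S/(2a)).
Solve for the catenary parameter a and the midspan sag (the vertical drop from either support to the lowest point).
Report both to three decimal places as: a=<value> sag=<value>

a=48.568 sag=70.320

seed: a₀ = √(S³/(24(L−S))) = √(149.955³/(24·67.075)) = 45.767318
iter 1: u=1.638232  f(a)=+9.598e+00  f'(a)=-3.797e+00  a ← 45.767318 − (+9.598e+00/-3.797e+00) = 48.295050
iter 2: u=1.552488  f(a)=+8.525e-01  f'(a)=-3.150e+00  a ← 48.295050 − (+8.525e-01/-3.150e+00) = 48.565700
iter 3: u=1.543836  f(a)=+8.175e-03  f'(a)=-3.090e+00  a ← 48.565700 − (+8.175e-03/-3.090e+00) = 48.568346
iter 4: u=1.543752  f(a)=+7.675e-07  f'(a)=-3.089e+00  a ← 48.568346 − (+7.675e-07/-3.089e+00) = 48.568346
iter 5: u=1.543752  f(a)=+5.684e-14  f'(a)=-3.089e+00  a ← 48.568346 − (+5.684e-14/-3.089e+00) = 48.568346
converged: |Δa| < 1e-12 after 5 iterations
sag = a·(cosh(S/(2a)) − 1) = 48.568346·(cosh(1.543752) − 1) = 70.319792
T_max/T_min = cosh(S/(2a)) = 2.447852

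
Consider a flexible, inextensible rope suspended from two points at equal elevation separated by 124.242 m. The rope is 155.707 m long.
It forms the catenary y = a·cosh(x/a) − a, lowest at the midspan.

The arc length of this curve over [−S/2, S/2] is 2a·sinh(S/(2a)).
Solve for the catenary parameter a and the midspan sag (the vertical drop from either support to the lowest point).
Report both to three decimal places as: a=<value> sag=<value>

seed: a₀ = √(S³/(24(L−S))) = √(124.242³/(24·31.465)) = 50.394502
iter 1: u=1.232694  f(a)=+2.479e+00  f'(a)=-1.449e+00  a ← 50.394502 − (+2.479e+00/-1.449e+00) = 52.105195
iter 2: u=1.192223  f(a)=+1.318e-01  f'(a)=-1.299e+00  a ← 52.105195 − (+1.318e-01/-1.299e+00) = 52.206697
iter 3: u=1.189905  f(a)=+4.191e-04  f'(a)=-1.290e+00  a ← 52.206697 − (+4.191e-04/-1.290e+00) = 52.207022
iter 4: u=1.189897  f(a)=+4.265e-09  f'(a)=-1.290e+00  a ← 52.207022 − (+4.265e-09/-1.290e+00) = 52.207022
iter 5: u=1.189897  f(a)=-2.842e-14  f'(a)=-1.290e+00  a ← 52.207022 − (-2.842e-14/-1.290e+00) = 52.207022
converged: |Δa| < 1e-12 after 5 iterations
sag = a·(cosh(S/(2a)) − 1) = 52.207022·(cosh(1.189897) − 1) = 41.530594
T_max/T_min = cosh(S/(2a)) = 1.795498

a=52.207 sag=41.531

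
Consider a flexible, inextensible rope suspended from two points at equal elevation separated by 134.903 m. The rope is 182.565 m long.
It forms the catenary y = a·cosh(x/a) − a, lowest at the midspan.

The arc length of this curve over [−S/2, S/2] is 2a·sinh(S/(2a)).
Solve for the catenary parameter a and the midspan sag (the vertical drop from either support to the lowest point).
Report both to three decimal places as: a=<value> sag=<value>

a=48.607 sag=54.810

seed: a₀ = √(S³/(24(L−S))) = √(134.903³/(24·47.662)) = 46.327691
iter 1: u=1.455965  f(a)=+5.314e+00  f'(a)=-2.528e+00  a ← 46.327691 − (+5.314e+00/-2.528e+00) = 48.429800
iter 2: u=1.392769  f(a)=+3.831e-01  f'(a)=-2.176e+00  a ← 48.429800 − (+3.831e-01/-2.176e+00) = 48.605896
iter 3: u=1.387723  f(a)=+2.333e-03  f'(a)=-2.149e+00  a ← 48.605896 − (+2.333e-03/-2.149e+00) = 48.606982
iter 4: u=1.387692  f(a)=+8.768e-08  f'(a)=-2.149e+00  a ← 48.606982 − (+8.768e-08/-2.149e+00) = 48.606982
iter 5: u=1.387692  f(a)=+2.842e-14  f'(a)=-2.149e+00  a ← 48.606982 − (+2.842e-14/-2.149e+00) = 48.606982
converged: |Δa| < 1e-12 after 5 iterations
sag = a·(cosh(S/(2a)) − 1) = 48.606982·(cosh(1.387692) − 1) = 54.810297
T_max/T_min = cosh(S/(2a)) = 2.127622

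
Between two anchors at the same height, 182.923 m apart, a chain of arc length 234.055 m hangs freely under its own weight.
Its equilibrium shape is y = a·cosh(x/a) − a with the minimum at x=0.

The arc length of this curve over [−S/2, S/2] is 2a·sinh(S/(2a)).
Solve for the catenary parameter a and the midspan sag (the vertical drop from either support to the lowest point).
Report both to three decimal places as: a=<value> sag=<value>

a=73.413 sag=64.735

seed: a₀ = √(S³/(24(L−S))) = √(182.923³/(24·51.132)) = 70.623699
iter 1: u=1.295054  f(a)=+4.463e+00  f'(a)=-1.706e+00  a ← 70.623699 − (+4.463e+00/-1.706e+00) = 73.240018
iter 2: u=1.248791  f(a)=+2.600e-01  f'(a)=-1.512e+00  a ← 73.240018 − (+2.600e-01/-1.512e+00) = 73.411932
iter 3: u=1.245867  f(a)=+1.003e-03  f'(a)=-1.501e+00  a ← 73.411932 − (+1.003e-03/-1.501e+00) = 73.412600
iter 4: u=1.245856  f(a)=+1.506e-08  f'(a)=-1.501e+00  a ← 73.412600 − (+1.506e-08/-1.501e+00) = 73.412600
iter 5: u=1.245856  f(a)=+0.000e+00  f'(a)=-1.501e+00  a ← 73.412600 − (+0.000e+00/-1.501e+00) = 73.412600
converged: |Δa| < 1e-12 after 5 iterations
sag = a·(cosh(S/(2a)) − 1) = 73.412600·(cosh(1.245856) − 1) = 64.735312
T_max/T_min = cosh(S/(2a)) = 1.881801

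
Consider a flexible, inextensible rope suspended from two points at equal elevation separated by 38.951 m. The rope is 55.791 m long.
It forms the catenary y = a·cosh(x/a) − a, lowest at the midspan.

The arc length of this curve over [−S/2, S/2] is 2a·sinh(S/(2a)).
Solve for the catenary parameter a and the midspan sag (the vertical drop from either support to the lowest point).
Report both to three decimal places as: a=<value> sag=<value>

a=12.809 sag=17.887

seed: a₀ = √(S³/(24(L−S))) = √(38.951³/(24·16.840)) = 12.092087
iter 1: u=1.610599  f(a)=+2.324e+00  f'(a)=-3.578e+00  a ← 12.092087 − (+2.324e+00/-3.578e+00) = 12.741615
iter 2: u=1.528495  f(a)=+2.004e-01  f'(a)=-2.985e+00  a ← 12.741615 − (+2.004e-01/-2.985e+00) = 12.808741
iter 3: u=1.520485  f(a)=+1.800e-03  f'(a)=-2.932e+00  a ← 12.808741 − (+1.800e-03/-2.932e+00) = 12.809355
iter 4: u=1.520412  f(a)=+1.482e-07  f'(a)=-2.931e+00  a ← 12.809355 − (+1.482e-07/-2.931e+00) = 12.809355
iter 5: u=1.520412  f(a)=-7.105e-15  f'(a)=-2.931e+00  a ← 12.809355 − (-7.105e-15/-2.931e+00) = 12.809355
converged: |Δa| < 1e-12 after 5 iterations
sag = a·(cosh(S/(2a)) − 1) = 12.809355·(cosh(1.520412) − 1) = 17.886549
T_max/T_min = cosh(S/(2a)) = 2.396366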